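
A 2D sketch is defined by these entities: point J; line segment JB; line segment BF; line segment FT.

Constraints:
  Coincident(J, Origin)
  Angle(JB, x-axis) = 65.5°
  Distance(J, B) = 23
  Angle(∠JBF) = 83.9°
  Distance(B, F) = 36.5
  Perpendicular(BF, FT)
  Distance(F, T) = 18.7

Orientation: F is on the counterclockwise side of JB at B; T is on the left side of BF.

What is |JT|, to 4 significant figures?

34.31

J is at the origin; JB runs at 65.5° with length 23.0, so B = 23.0·(cos 65.5°, sin 65.5°) = (9.538, 20.93). ∠JBF = 83.9°, so BF runs at 65.5° + (180° − 83.9°) = 161.6° from the x-axis; with |BF| = 36.5, F = B + 36.5·(cos 161.6°, sin 161.6°) = (-25.10, 32.45). The perpendicularity gives FT at right angles to BF; with |FT| = 18.7 on the left of BF, T = F + 18.7·(-0.3156, -0.9489) = (-31.00, 14.71). Then |JT| = |T − J| = 34.31.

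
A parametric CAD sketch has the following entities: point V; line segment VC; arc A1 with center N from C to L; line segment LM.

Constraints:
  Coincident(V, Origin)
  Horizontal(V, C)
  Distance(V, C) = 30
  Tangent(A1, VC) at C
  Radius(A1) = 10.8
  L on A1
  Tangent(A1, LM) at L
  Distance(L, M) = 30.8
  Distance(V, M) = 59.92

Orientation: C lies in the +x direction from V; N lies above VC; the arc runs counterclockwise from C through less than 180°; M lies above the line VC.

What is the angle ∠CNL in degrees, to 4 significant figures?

82.67°

Checks: |NL| = 10.80 ✓; ∠(NL, LM) = 90.00° ✓; |LM| = 30.80 ✓; |VM| = 59.92 ✓.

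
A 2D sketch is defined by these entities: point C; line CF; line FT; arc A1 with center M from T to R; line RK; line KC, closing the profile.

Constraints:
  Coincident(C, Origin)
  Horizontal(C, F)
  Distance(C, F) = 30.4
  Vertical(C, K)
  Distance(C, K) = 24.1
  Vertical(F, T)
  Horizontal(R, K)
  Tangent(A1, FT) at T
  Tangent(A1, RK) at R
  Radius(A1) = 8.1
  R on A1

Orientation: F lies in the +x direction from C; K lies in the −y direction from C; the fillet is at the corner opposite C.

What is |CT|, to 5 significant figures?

34.353

C is at the origin; C and F share the same y with |CF| = 30.4 and F on the +x side, so F = (30.400, 0.0000). C and K share the same x with |CK| = 24.1 and K on the −y side, so K = (0.0000, -24.100). The virtual corner opposite C is at (30.400, -24.100). A1 meets FT tangentially, so MT is at right angles to FT and tangency of A1 to RK means the radius MR is perpendicular to RK, with radius 8.1, so the center M sits 8.1 in from both sides at M = (22.300, -16.000). That places the tangent points at T = (30.400, -16.000) on FT and R = (22.300, -24.100) on RK. Then |CT| = |T − C| = 34.353.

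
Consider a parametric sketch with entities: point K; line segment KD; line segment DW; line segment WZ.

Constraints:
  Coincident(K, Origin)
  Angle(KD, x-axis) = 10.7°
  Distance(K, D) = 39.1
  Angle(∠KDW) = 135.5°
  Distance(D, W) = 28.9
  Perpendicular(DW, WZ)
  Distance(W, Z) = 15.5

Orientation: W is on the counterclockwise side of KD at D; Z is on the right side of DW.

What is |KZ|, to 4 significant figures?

71.17

∠KDW = 135.5°, so DW runs at 10.7° + (180° − 135.5°) = 55.20° from the x-axis; with |DW| = 28.9, W = D + 28.9·(cos 55.20°, sin 55.20°) = (54.91, 30.99). DW is perpendicular to WZ; with |WZ| = 15.5 on the right of DW, Z = W + 15.5·(0.8211, -0.5707) = (67.64, 22.14). Then |KZ| = |Z − K| = 71.17.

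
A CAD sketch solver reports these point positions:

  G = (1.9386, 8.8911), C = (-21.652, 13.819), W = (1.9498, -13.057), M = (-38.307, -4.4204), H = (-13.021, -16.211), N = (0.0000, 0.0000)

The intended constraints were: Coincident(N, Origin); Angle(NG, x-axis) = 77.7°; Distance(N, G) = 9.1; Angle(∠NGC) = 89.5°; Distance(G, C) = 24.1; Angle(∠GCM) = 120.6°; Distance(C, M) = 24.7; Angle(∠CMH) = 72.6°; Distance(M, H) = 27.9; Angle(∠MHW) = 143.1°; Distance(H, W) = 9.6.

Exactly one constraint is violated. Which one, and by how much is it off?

Distance(H, W) = 9.6 — off by 5.70.

N = (0.00, 0.00) ✓; NG at 77.70° ✓; |NG| = 9.100 ✓; ∠NGC = 89.50° ✓; |GC| = 24.10 ✓; ∠GCM = 120.6° ✓; |CM| = 24.70 ✓; ∠CMH = 72.60° ✓; |MH| = 27.90 ✓; ∠MHW = 143.1° ✓; |HW| = 15.30 ✗.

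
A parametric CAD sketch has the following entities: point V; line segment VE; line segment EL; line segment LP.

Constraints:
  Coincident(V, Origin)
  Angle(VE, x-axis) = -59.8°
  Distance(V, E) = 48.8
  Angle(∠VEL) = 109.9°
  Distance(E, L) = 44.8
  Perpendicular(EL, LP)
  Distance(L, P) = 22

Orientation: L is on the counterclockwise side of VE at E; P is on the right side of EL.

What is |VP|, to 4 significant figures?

91.54

V is at the origin; VE runs at -59.8° with length 48.8, so E = 48.8·(cos -59.8°, sin -59.8°) = (24.55, -42.18). ∠VEL = 109.9°, so EL runs at -59.8° + (180° − 109.9°) = 10.30° from the x-axis; with |EL| = 44.8, L = E + 44.8·(cos 10.30°, sin 10.30°) = (68.63, -34.17). EL is perpendicular to LP; with |LP| = 22.0 on the right of EL, P = L + 22.0·(0.1788, -0.9839) = (72.56, -55.81). Then |VP| = |P − V| = 91.54.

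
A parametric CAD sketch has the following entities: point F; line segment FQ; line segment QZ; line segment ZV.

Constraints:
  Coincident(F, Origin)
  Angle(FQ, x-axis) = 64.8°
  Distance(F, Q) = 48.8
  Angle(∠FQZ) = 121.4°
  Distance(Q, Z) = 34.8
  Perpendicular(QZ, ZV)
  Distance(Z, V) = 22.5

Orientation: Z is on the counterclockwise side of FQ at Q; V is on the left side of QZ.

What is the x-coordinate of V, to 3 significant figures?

-17.2

F is at the origin; FQ runs at 64.8° with length 48.8, so Q = 48.8·(cos 64.8°, sin 64.8°) = (20.8, 44.2). ∠FQZ = 121.4°, so QZ runs at 64.8° + (180° − 121.4°) = 123° from the x-axis; with |QZ| = 34.8, Z = Q + 34.8·(cos 123°, sin 123°) = (1.62, 73.2). QZ is perpendicular to ZV; with |ZV| = 22.5 on the left of QZ, V = Z + 22.5·(-0.835, -0.550) = (-17.2, 60.8). So V.x = -17.2.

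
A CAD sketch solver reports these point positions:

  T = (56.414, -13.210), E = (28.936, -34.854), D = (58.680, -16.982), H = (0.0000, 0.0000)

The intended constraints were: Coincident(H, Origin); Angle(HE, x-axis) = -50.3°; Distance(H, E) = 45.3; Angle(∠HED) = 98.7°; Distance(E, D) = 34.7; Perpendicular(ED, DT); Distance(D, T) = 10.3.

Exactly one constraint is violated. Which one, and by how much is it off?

Distance(D, T) = 10.3 — off by 5.90.

H = (0.00, 0.00) ✓; HE at -50.30° ✓; |HE| = 45.30 ✓; ∠HED = 98.70° ✓; |ED| = 34.70 ✓; ∠(ED, DT) = 90.00° ✓; |DT| = 4.400 ✗.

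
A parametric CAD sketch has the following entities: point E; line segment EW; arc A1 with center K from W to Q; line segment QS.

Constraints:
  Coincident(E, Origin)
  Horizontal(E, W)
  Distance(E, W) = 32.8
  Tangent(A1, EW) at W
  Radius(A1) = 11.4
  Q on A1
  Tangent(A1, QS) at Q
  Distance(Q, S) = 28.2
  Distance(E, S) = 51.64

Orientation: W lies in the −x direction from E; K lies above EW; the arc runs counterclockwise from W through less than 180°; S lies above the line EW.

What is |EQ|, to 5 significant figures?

26.476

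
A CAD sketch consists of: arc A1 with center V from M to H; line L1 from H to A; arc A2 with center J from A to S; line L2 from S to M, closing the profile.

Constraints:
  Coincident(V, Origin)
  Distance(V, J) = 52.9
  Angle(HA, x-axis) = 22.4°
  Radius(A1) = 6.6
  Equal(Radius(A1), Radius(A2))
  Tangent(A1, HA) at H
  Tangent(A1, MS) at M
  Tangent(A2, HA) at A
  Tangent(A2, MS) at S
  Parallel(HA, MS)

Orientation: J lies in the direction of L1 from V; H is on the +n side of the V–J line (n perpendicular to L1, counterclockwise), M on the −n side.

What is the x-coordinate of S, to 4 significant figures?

51.42

The slot axis is L1's direction at 22.4°, so u = (cos 22.4°, sin 22.4°) = (0.9245, 0.3811) and n = (−sin 22.4°, cos 22.4°) = (-0.3811, 0.9245). V is at the origin and J lies 52.9 along u from V, so J = 52.9·u = (48.91, 20.16). Tangency of A1 to both parallel lines with radius 6.6 puts H and M at V ± 6.6·n: H = (-2.515, 6.102), M = (2.515, -6.102). Equal radii place A and S the same way about J: A = J + 6.6·n = (46.39, 26.26), S = J − 6.6·n = (51.42, 14.06). So S.x = 51.42.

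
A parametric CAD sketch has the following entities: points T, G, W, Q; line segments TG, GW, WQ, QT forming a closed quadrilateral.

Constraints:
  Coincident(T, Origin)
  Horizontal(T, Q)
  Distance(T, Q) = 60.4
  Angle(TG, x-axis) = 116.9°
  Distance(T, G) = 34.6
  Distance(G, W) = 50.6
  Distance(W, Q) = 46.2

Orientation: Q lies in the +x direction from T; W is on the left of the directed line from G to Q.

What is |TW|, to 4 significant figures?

51.41

Checks: |GW| = 50.60 ✓; |WQ| = 46.20 ✓.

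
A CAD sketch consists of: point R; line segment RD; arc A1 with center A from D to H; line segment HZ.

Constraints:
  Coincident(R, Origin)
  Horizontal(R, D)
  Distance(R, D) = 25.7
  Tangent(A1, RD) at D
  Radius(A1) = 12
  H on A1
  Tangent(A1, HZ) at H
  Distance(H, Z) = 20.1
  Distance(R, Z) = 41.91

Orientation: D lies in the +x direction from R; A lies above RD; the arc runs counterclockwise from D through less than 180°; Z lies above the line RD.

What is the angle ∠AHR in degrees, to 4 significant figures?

9.235°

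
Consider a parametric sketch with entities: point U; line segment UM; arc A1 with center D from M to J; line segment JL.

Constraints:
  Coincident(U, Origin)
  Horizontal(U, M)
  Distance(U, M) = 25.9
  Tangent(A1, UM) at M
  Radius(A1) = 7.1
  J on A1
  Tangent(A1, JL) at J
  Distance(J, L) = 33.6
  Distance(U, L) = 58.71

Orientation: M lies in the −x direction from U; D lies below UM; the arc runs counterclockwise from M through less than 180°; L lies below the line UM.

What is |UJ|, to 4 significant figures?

32.27

U is at the origin; UM is horizontal with |UM| = 25.9 and M on the −x side, so M = (-25.90, 0.000). Tangency of A1 to UM means the radius DM is perpendicular to UM, so D = M + (0, -7.1) = (-25.90, -7.100). Since DJ ⟂ JL (tangency), |DL| = √(7.1² + 33.6²) = 34.34 regardless of where J sits on A1. So L lies on both circle(U, 58.71) and circle(D, 34.34); the below-UM intersection is L = (-48.71, -32.77). J is the foot of the tangent from L: J = (-32.07, -3.582).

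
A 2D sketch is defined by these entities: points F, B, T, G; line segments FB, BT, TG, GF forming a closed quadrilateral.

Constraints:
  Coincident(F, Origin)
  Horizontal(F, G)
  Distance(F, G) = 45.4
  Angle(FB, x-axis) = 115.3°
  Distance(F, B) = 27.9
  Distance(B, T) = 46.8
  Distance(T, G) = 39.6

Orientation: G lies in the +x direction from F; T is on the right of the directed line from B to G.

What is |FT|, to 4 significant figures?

18.93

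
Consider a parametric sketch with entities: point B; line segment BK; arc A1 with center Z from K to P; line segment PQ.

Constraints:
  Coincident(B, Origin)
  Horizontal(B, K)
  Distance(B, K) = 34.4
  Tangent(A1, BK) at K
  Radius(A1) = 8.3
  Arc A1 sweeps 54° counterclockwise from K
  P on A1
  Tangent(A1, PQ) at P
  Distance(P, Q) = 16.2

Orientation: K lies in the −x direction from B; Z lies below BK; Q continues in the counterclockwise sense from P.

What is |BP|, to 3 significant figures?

41.3

B is at the origin; B and K share the same y with |BK| = 34.4 and K on the −x side, so K = (-34.4, 0.00). The tangent condition forces ZK to be normal to BK, so Z = K + (0, -8.3) = (-34.4, -8.30). On A1, K sits at bearing 90° from Z; a 54° counterclockwise sweep puts P at bearing 144°, so P = Z + 8.3·(cos 144°, sin 144°) = (-41.1, -3.42). Then |BP| = |P − B| = 41.3.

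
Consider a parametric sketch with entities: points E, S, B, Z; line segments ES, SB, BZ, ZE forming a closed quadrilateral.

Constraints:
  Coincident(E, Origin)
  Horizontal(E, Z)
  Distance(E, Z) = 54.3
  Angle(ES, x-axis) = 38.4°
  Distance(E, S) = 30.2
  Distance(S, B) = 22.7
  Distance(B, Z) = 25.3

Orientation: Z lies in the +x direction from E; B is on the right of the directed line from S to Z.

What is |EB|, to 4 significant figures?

29.39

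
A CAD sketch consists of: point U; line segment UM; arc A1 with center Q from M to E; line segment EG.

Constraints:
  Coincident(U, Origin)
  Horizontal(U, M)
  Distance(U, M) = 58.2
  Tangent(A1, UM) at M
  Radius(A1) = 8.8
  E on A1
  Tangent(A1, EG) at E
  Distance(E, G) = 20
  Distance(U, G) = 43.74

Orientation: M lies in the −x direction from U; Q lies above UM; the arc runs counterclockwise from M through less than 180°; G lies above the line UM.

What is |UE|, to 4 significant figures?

51.29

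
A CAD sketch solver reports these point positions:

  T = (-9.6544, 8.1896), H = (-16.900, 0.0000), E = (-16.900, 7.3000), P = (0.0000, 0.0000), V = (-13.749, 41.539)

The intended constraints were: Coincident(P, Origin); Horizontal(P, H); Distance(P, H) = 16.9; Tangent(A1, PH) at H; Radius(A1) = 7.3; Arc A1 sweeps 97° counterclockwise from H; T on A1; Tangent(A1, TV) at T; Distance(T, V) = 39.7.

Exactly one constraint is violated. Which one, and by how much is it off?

Distance(T, V) = 39.7 — off by 6.10.

P = (0.00, 0.00) ✓; P.y = 0.00, H.y = 0.00 ✓; |PH| = 16.90 ✓; ∠(EH, HP) = 90.00° ✓; |EH| = 7.300 ✓; bearing(E→T) − bearing(E→H) = 97.00° ✓; |ET| = 7.300 ✓; ∠(ET, TV) = 90.00° ✓; |TV| = 33.60 ✗.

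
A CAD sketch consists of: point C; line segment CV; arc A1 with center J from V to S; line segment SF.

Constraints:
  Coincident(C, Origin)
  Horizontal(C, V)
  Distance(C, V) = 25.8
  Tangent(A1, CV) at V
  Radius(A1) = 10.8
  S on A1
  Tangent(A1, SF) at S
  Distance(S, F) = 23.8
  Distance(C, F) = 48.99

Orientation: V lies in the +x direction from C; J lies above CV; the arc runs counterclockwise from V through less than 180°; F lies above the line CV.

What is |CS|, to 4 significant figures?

38.49

Checks: |JS| = 10.80 ✓; ∠(JS, SF) = 90.00° ✓; |SF| = 23.80 ✓; |CF| = 48.99 ✓.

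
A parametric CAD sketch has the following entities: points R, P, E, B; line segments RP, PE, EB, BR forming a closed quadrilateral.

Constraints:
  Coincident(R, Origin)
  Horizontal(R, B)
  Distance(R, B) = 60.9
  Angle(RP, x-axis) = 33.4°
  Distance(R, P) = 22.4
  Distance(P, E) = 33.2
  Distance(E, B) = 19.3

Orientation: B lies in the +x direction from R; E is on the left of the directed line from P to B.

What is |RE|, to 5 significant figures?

54.283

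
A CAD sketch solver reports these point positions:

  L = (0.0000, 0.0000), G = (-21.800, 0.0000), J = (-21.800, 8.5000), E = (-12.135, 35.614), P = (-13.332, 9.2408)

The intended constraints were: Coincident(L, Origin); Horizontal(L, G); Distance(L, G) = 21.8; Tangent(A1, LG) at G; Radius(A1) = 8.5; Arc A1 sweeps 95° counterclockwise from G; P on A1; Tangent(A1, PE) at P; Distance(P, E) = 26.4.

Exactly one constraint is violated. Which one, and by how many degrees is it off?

Tangent(A1, PE) at P — off by 7.60°.

L = (0.00, 0.00) ✓; L.y = 0.00, G.y = 0.00 ✓; |LG| = 21.80 ✓; ∠(JG, GL) = 90.00° ✓; |JG| = 8.500 ✓; bearing(J→P) − bearing(J→G) = 95.00° ✓; |JP| = 8.500 ✓; ∠(JP, PE) = 97.60° ✗; |PE| = 26.40 ✓.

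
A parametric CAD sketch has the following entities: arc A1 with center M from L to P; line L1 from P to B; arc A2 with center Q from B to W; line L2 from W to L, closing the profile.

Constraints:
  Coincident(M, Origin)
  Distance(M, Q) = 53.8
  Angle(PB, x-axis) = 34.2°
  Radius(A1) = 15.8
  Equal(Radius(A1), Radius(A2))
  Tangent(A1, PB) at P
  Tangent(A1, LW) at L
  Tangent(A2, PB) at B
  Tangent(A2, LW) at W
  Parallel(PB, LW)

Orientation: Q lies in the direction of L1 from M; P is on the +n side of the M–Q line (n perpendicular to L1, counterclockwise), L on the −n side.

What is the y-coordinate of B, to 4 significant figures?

43.31

Tangency of A1 to both parallel lines with radius 15.8 puts P and L at M ± 15.8·n: P = (-8.881, 13.07), L = (8.881, -13.07). Equal radii place B and W the same way about Q: B = Q + 15.8·n = (35.62, 43.31), W = Q − 15.8·n = (53.38, 17.17). So B.y = 43.31.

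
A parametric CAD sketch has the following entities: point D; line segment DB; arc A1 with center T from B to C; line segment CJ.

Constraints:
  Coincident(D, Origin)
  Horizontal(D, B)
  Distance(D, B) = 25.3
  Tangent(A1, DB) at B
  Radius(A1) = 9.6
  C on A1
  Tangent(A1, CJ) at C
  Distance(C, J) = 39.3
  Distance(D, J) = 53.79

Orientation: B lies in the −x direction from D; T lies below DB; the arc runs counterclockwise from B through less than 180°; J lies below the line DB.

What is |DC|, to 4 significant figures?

36.66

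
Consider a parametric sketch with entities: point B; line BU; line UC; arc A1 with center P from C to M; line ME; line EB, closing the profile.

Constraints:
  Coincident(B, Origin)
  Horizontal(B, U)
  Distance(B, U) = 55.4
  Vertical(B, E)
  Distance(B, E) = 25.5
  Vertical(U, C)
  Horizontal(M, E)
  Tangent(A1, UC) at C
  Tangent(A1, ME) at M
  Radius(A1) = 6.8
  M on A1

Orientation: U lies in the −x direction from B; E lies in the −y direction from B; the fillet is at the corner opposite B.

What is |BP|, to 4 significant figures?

52.07

B is at the origin; B and U share the same y with |BU| = 55.4 and U on the −x side, so U = (-55.40, 0.000). B and E share the same x with |BE| = 25.5 and E on the −y side, so E = (0.000, -25.50). The virtual corner opposite B is at (-55.40, -25.50). Since A1 is tangent to UC there, PC ⟂ UC and A1 meets ME tangentially, so PM is at right angles to ME, with radius 6.8, so the center P sits 6.8 in from both sides at P = (-48.60, -18.70). Then |BP| = |P − B| = 52.07.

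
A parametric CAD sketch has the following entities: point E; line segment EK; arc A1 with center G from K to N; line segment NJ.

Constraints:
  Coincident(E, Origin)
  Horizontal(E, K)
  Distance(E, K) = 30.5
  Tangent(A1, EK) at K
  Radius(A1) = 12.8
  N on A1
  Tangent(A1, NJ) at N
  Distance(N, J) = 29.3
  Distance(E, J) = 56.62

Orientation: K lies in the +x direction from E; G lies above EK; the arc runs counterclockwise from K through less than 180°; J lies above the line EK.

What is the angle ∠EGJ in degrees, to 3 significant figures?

121°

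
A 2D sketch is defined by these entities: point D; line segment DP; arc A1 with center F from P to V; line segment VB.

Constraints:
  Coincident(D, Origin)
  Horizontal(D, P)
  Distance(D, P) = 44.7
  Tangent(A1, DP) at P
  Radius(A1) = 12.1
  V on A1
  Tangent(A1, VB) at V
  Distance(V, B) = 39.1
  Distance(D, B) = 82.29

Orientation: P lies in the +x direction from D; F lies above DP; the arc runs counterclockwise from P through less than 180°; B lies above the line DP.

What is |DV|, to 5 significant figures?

56.750

D is at the origin; DP is horizontal with |DP| = 44.7 and P on the +x side, so P = (44.700, 0.0000). A1 meets DP tangentially, so FP is at right angles to DP, so F = P + (0, 12.1) = (44.700, 12.100). Since FV ⟂ VB (tangency), |FB| = √(12.1² + 39.1²) = 40.929 regardless of where V sits on A1. So B lies on both circle(D, 82.29) and circle(F, 40.929); the above-DP intersection is B = (68.755, 45.214). V is the foot of the tangent from B: V = (56.154, 8.2004).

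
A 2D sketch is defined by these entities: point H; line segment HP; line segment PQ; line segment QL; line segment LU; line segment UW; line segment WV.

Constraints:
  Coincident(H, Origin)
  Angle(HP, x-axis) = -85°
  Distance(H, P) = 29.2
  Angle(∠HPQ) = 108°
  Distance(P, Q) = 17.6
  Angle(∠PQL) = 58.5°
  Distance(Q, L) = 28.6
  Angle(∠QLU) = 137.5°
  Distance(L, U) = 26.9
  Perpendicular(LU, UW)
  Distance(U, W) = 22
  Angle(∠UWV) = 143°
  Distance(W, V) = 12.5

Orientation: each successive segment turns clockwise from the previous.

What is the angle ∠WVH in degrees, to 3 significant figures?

49.7°

LU ⟂ UW, so UW runs at -51.0°; with |UW| = 22.0, W = (25.3, -7.85). ∠UWV = 143.0° gives WV at -88.0° from the x-axis; with |WV| = 12.5, V = (25.8, -20.3). Then cos ∠WVH = VW·VH / (|VW||VH|), giving 49.7°.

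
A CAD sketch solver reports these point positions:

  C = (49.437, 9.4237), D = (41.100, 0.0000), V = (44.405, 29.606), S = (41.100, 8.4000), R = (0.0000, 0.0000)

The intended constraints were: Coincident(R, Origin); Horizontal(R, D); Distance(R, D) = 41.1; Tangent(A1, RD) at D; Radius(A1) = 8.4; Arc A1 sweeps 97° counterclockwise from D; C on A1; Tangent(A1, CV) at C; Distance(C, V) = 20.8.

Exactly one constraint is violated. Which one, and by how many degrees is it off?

Tangent(A1, CV) at C — off by 7.00°.

R = (0.00, 0.00) ✓; R.y = 0.00, D.y = 0.00 ✓; |RD| = 41.10 ✓; ∠(SD, DR) = 90.00° ✓; |SD| = 8.400 ✓; bearing(S→C) − bearing(S→D) = 97.00° ✓; |SC| = 8.400 ✓; ∠(SC, CV) = 83.00° ✗; |CV| = 20.80 ✓.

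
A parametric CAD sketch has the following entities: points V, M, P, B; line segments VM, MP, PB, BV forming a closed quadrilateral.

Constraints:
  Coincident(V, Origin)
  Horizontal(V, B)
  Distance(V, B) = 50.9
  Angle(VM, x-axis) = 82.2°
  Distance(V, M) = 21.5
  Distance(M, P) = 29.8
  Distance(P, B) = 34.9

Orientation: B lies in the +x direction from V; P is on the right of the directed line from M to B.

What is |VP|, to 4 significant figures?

17.23

V is at the origin; V and B share the same y with |VB| = 50.9 and B in +x, so B = (50.9, 0). VM runs at 82.2° with |VM| = 21.5, so M = (2.918, 21.30). P is determined by |MP| = 29.8 and |PB| = 34.9 together: it lies at the intersection of circle(M, 29.8) and circle(B, 34.9). With |MB| = 52.50, the foot of the radical line on MB is 23.11 from M and the perpendicular offset is √(29.8² − 23.11²) = 18.82. Taking the right-of-MB solution: P = (16.40, -5.274).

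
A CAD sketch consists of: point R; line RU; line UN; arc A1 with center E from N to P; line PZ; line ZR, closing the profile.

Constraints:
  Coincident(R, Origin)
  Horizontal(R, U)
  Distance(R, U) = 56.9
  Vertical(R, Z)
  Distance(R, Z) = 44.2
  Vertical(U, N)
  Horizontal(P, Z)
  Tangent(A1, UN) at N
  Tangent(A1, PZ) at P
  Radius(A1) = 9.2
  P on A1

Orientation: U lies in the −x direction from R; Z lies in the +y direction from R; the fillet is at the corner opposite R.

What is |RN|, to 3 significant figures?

66.8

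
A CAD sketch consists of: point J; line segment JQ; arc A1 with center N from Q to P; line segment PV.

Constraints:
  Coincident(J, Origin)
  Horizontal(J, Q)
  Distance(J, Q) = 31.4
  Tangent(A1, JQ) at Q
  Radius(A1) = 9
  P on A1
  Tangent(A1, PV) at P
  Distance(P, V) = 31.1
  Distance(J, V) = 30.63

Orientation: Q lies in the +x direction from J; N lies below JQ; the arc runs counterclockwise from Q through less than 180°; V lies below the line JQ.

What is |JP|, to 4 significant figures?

24.24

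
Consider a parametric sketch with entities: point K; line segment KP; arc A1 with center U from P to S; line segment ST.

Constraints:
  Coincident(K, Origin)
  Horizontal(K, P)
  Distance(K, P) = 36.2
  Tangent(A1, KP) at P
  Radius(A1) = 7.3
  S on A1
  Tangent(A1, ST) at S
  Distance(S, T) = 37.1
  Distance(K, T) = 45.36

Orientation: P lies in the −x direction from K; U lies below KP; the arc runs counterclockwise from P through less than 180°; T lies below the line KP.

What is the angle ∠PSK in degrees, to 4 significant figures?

48.23°

K is at the origin; K and P share the same y with |KP| = 36.2 and P on the −x side, so P = (-36.20, 0.000). The tangent condition forces UP to be normal to KP, so U = P + (0, -7.3) = (-36.20, -7.300). Since US ⟂ ST (tangency), |UT| = √(7.3² + 37.1²) = 37.81 regardless of where S sits on A1. So T lies on both circle(K, 45.36) and circle(U, 37.81); the below-KP intersection is T = (-19.22, -41.09). S is the foot of the tangent from T: S = (-41.97, -11.78).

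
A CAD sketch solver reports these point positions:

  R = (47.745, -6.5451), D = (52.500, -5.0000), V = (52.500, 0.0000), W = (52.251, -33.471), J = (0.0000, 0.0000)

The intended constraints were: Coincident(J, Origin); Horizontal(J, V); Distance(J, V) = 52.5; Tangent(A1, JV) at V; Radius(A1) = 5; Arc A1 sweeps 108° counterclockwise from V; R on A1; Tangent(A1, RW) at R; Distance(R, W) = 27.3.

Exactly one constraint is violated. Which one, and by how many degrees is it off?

Tangent(A1, RW) at R — off by 8.50°.

J = (0.00, 0.00) ✓; J.y = 0.00, V.y = 0.00 ✓; |JV| = 52.50 ✓; ∠(DV, VJ) = 90.00° ✓; |DV| = 5.000 ✓; bearing(D→R) − bearing(D→V) = 108.0° ✓; |DR| = 5.000 ✓; ∠(DR, RW) = 98.50° ✗; |RW| = 27.30 ✓.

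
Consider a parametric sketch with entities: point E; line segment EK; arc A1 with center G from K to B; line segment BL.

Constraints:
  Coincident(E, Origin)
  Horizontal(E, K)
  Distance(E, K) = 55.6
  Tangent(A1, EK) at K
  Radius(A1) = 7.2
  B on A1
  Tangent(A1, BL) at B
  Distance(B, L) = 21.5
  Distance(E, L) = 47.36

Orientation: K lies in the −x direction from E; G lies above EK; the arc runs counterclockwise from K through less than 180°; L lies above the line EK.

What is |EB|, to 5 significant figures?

49.156

Checks: |GB| = 7.200 ✓; ∠(GB, BL) = 90.00° ✓; |BL| = 21.50 ✓; |EL| = 47.36 ✓.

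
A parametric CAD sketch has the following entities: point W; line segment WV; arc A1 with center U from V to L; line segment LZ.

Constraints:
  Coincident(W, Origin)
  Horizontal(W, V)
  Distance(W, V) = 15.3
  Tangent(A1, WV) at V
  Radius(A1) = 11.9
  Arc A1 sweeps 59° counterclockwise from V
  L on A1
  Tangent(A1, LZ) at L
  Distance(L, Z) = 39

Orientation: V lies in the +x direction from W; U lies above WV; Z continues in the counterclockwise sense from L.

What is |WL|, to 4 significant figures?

26.15

W is at the origin; WV is horizontal with |WV| = 15.3 and V on the +x side, so V = (15.30, 0.000). Since A1 is tangent to WV there, UV ⟂ WV, so U = V + (0, 11.9) = (15.30, 11.90). On A1, V sits at bearing -90° from U; a 59° counterclockwise sweep puts L at bearing -31°, so L = U + 11.9·(cos -31°, sin -31°) = (25.50, 5.771). Then |WL| = |L − W| = 26.15.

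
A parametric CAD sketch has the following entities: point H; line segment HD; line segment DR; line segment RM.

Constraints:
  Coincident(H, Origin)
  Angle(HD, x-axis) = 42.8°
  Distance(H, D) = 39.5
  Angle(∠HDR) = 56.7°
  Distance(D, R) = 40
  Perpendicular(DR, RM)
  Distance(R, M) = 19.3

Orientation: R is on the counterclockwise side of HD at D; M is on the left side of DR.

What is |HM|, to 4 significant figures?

22.88

H is at the origin; HD runs at 42.8° with length 39.5, so D = 39.5·(cos 42.8°, sin 42.8°) = (28.98, 26.84). ∠HDR = 56.7°, so DR runs at 42.8° + (180° − 56.7°) = 166.1° from the x-axis; with |DR| = 40.0, R = D + 40.0·(cos 166.1°, sin 166.1°) = (-9.846, 36.45). DR ⟂ RM; with |RM| = 19.3 on the left of DR, M = R + 19.3·(-0.2402, -0.9707) = (-14.48, 17.71). Then |HM| = |M − H| = 22.88.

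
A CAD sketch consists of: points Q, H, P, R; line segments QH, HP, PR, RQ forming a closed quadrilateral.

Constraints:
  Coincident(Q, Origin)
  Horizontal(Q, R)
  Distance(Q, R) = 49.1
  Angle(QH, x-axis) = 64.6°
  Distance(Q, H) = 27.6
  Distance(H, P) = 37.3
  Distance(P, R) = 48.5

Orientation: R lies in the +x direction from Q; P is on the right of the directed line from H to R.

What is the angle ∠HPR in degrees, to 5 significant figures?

61.372°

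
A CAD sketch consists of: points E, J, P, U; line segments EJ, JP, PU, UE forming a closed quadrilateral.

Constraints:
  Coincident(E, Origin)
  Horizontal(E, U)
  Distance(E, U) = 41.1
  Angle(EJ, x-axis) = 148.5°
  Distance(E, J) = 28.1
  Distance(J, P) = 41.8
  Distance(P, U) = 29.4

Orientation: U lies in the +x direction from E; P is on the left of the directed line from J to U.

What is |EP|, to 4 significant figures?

25.14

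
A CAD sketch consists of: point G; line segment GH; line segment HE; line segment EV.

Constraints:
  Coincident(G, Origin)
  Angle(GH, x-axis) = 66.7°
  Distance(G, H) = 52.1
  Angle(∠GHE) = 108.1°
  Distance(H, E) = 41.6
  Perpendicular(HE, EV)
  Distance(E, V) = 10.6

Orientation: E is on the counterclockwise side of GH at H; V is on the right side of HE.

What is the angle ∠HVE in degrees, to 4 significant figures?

75.70°

G is at the origin; GH runs at 66.7° with length 52.1, so H = 52.1·(cos 66.7°, sin 66.7°) = (20.61, 47.85). ∠GHE = 108.1°, so HE runs at 66.7° + (180° − 108.1°) = 138.6° from the x-axis; with |HE| = 41.6, E = H + 41.6·(cos 138.6°, sin 138.6°) = (-10.60, 75.36). The perpendicularity gives EV at right angles to HE; with |EV| = 10.6 on the right of HE, V = E + 10.6·(0.6613, 0.7501) = (-3.587, 83.31). Then cos ∠HVE = VH·VE / (|VH||VE|), giving 75.70°.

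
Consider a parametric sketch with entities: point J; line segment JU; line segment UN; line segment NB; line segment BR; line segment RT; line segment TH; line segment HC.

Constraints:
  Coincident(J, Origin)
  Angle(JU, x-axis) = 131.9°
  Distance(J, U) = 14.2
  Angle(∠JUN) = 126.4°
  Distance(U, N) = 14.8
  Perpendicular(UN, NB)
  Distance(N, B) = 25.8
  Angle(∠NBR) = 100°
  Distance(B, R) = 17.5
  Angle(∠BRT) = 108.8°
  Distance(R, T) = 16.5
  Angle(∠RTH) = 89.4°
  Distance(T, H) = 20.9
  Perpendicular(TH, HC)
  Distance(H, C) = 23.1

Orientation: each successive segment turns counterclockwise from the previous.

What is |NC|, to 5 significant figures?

25.206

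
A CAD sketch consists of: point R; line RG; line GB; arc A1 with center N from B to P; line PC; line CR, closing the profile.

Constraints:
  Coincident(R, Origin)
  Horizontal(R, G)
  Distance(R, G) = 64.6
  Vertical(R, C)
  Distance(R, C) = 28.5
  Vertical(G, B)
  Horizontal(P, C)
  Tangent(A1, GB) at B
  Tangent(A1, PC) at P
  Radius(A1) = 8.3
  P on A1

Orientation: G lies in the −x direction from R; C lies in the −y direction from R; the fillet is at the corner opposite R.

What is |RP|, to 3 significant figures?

63.1

R is at the origin; RG is horizontal with |RG| = 64.6 and G on the −x side, so G = (-64.6, 0.00). RC is vertical with |RC| = 28.5 and C on the −y side, so C = (0.00, -28.5). The virtual corner opposite R is at (-64.6, -28.5). Since A1 is tangent to GB there, NB ⟂ GB and since A1 is tangent to PC there, NP ⟂ PC, with radius 8.3, so the center N sits 8.3 in from both sides at N = (-56.3, -20.2). That places the tangent points at B = (-64.6, -20.2) on GB and P = (-56.3, -28.5) on PC. Then |RP| = |P − R| = 63.1.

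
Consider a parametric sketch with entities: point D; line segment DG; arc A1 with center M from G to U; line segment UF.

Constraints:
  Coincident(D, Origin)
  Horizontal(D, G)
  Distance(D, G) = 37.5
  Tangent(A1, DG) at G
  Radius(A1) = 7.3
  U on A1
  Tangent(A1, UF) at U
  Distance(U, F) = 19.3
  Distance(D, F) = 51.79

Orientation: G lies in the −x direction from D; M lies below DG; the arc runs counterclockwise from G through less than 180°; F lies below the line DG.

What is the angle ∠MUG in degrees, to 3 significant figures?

44.3°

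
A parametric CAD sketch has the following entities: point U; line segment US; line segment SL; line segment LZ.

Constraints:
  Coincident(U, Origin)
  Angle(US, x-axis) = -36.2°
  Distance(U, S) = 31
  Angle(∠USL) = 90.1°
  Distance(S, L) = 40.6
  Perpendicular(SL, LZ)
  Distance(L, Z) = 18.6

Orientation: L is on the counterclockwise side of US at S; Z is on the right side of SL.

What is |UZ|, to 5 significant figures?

64.132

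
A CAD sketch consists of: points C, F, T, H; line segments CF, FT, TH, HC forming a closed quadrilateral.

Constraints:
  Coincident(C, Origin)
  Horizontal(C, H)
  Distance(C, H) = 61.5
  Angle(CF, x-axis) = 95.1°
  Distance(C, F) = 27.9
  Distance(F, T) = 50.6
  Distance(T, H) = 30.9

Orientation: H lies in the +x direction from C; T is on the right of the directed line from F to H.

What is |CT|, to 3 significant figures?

33.3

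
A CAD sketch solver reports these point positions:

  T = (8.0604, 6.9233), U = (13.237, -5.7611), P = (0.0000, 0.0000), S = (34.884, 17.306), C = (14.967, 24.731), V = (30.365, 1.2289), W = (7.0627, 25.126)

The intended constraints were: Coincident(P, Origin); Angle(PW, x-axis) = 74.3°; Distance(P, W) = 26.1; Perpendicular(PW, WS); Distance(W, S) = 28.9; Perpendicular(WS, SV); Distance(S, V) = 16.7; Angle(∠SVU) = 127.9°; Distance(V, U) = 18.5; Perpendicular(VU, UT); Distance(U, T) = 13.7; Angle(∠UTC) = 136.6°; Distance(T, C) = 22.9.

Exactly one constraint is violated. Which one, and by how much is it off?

Distance(T, C) = 22.9 — off by 3.80.

P = (0.00, 0.00) ✓; PW at 74.30° ✓; |PW| = 26.10 ✓; ∠(PW, WS) = 90.00° ✓; |WS| = 28.90 ✓; ∠(WS, SV) = 90.00° ✓; |SV| = 16.70 ✓; ∠SVU = 127.9° ✓; |VU| = 18.50 ✓; ∠(VU, UT) = 90.00° ✓; |UT| = 13.70 ✓; ∠UTC = 136.6° ✓; |TC| = 19.10 ✗.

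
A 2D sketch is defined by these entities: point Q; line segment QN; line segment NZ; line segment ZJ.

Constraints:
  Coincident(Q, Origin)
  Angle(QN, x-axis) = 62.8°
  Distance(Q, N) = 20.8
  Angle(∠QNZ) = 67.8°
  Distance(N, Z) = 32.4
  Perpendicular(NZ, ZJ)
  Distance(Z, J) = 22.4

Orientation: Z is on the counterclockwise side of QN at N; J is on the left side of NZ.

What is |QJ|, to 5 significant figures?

24.741

Q is at the origin; QN runs at 62.8° with length 20.8, so N = 20.8·(cos 62.8°, sin 62.8°) = (9.5076, 18.500). ∠QNZ = 67.8°, so NZ runs at 62.8° + (180° − 67.8°) = 175.00° from the x-axis; with |NZ| = 32.4, Z = N + 32.4·(cos 175.00°, sin 175.00°) = (-22.769, 21.324). NZ is perpendicular to ZJ; with |ZJ| = 22.4 on the left of NZ, J = Z + 22.4·(-0.087156, -0.99619) = (-24.721, -0.99105). Then |QJ| = |J − Q| = 24.741.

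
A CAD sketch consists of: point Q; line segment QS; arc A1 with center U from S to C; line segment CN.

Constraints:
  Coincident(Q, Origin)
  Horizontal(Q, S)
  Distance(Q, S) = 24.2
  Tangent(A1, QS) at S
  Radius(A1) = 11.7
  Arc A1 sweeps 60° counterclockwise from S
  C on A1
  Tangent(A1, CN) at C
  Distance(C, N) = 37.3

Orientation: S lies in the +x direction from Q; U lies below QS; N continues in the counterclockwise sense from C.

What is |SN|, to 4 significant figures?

47.79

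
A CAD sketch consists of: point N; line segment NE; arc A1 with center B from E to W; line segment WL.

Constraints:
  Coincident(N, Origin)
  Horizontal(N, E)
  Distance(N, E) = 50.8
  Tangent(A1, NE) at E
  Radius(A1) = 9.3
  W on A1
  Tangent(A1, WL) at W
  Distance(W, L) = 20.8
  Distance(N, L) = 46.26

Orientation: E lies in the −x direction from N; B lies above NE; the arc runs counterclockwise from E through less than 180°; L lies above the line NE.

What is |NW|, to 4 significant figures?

42.35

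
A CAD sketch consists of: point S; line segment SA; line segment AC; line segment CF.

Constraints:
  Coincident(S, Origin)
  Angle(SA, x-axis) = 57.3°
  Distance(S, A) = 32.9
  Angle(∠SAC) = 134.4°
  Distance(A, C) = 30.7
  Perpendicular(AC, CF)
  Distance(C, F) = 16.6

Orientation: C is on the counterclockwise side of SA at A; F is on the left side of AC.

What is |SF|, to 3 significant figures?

54.2

S is at the origin; SA runs at 57.3° with length 32.9, so A = 32.9·(cos 57.3°, sin 57.3°) = (17.8, 27.7). ∠SAC = 134.4°, so AC runs at 57.3° + (180° − 134.4°) = 103° from the x-axis; with |AC| = 30.7, C = A + 30.7·(cos 103°, sin 103°) = (10.9, 57.6). AC ⟂ CF; with |CF| = 16.6 on the left of AC, F = C + 16.6·(-0.975, -0.223) = (-5.26, 53.9). Then |SF| = |F − S| = 54.2.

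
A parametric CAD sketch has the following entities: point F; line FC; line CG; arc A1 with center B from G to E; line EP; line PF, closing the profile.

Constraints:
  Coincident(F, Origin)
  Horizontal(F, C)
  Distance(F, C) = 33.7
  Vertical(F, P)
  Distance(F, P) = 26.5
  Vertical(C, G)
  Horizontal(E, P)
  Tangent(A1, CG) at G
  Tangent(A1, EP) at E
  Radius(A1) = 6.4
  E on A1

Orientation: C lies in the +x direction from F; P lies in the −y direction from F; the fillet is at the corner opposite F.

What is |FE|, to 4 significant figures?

38.05

The virtual corner opposite F is at (33.70, -26.50). The tangent condition forces BG to be normal to CG and since A1 is tangent to EP there, BE ⟂ EP, with radius 6.4, so the center B sits 6.4 in from both sides at B = (27.30, -20.10). That places the tangent points at G = (33.70, -20.10) on CG and E = (27.30, -26.50) on EP. Then |FE| = |E − F| = 38.05.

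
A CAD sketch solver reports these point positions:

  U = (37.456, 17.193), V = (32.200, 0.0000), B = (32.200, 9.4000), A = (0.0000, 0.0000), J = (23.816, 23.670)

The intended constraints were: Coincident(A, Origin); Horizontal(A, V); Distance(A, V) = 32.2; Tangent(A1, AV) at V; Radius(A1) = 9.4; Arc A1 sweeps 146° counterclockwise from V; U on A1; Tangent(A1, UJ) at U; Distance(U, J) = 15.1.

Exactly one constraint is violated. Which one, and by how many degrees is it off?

Tangent(A1, UJ) at U — off by 8.60°.

A = (0.00, 0.00) ✓; A.y = 0.00, V.y = 0.00 ✓; |AV| = 32.20 ✓; ∠(BV, VA) = 90.00° ✓; |BV| = 9.400 ✓; bearing(B→U) − bearing(B→V) = 146.0° ✓; |BU| = 9.400 ✓; ∠(BU, UJ) = 81.40° ✗; |UJ| = 15.10 ✓.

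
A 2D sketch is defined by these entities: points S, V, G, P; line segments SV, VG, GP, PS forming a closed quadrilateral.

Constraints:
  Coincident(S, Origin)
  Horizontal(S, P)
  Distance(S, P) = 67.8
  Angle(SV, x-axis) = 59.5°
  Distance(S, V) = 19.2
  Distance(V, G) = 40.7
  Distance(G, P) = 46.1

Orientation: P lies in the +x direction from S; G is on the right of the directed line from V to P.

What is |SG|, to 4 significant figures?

33.55

Checks: |VG| = 40.70 ✓; |GP| = 46.10 ✓.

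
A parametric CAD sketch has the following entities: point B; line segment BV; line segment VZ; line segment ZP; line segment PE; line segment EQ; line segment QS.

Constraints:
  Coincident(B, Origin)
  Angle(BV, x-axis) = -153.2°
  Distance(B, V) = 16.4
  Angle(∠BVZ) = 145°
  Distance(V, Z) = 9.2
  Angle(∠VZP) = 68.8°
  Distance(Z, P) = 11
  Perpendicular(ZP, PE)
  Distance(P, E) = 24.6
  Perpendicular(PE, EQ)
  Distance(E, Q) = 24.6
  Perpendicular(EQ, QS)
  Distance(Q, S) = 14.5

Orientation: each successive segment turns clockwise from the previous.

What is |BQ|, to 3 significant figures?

31.3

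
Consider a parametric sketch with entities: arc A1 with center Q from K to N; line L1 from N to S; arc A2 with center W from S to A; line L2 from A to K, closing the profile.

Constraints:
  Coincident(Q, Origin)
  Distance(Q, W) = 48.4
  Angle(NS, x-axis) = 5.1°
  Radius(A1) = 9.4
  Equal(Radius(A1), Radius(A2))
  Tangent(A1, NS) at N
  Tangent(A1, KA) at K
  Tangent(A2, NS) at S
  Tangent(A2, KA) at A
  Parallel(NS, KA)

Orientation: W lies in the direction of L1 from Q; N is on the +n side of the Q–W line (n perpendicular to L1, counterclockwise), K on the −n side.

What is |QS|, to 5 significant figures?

49.304

The slot axis is L1's direction at 5.1°, so u = (cos 5.1°, sin 5.1°) = (0.99604, 0.088894) and n = (−sin 5.1°, cos 5.1°) = (-0.088894, 0.99604). Q is at the origin and W lies 48.4 along u from Q, so W = 48.4·u = (48.208, 4.3025). Tangency of A1 to both parallel lines with radius 9.4 puts N and K at Q ± 9.4·n: N = (-0.83561, 9.3628), K = (0.83561, -9.3628). Equal radii place S and A the same way about W: S = W + 9.4·n = (47.373, 13.665), A = W − 9.4·n = (49.044, -5.0603). Then |QS| = |S − Q| = 49.304.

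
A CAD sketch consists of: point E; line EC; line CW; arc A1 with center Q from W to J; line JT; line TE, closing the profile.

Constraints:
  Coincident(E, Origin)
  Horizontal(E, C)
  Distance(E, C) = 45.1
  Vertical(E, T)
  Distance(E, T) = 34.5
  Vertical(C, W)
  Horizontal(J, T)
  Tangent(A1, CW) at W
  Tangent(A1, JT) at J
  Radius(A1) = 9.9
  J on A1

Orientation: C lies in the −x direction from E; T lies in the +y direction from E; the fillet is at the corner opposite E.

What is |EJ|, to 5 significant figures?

49.288

E is at the origin; E and C share the same y with |EC| = 45.1 and C on the −x side, so C = (-45.100, 0.0000). E and T share the same x with |ET| = 34.5 and T on the +y side, so T = (0.0000, 34.500). The virtual corner opposite E is at (-45.100, 34.500). Tangency of A1 to CW means the radius QW is perpendicular to CW and the tangent condition forces QJ to be normal to JT, with radius 9.9, so the center Q sits 9.9 in from both sides at Q = (-35.200, 24.600). That places the tangent points at W = (-45.100, 24.600) on CW and J = (-35.200, 34.500) on JT. Then |EJ| = |J − E| = 49.288.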